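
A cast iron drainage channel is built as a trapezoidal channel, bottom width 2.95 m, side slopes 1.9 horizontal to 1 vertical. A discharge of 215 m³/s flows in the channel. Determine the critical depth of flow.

y_c = 4.12 m

At critical depth, Q² T / (g A³) = 1, i.e. A³/T = Q²/g = 215²/9.81 = 4712.
At y = 4.63 m: A³/T = 7831 — over.
At y = 3.13 m: A³/T = 1455 — short.
At y = 4.12 m: A³/T = 4706 — ≈ 4712.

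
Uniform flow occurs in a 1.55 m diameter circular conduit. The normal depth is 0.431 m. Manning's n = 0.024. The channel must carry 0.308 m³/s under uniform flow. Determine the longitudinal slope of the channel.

For a circular section of diameter D = 1.55 m at depth y = 0.431 m, the central angle is θ = 2 arccos(1 − 2y/D) = 2.222 rad. Then A = (D²/8)(θ − sin θ) = 0.4283 m² and P = Dθ/2 = 1.722 m.
Hydraulic radius R = A/P = 0.4283/1.722 = 0.2488 m.
From Manning's equation, S = [nQ / (1 A R^(2/3))]² = [0.024 × 0.308 / (1 × 0.4283 × 0.2488^(2/3))]² = 0.0019.

S = 0.0019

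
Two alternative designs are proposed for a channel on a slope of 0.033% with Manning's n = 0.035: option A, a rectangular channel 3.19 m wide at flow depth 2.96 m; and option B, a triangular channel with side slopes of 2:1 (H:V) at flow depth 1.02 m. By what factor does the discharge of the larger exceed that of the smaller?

7.84

Channel A: Flow area A = b·y = 3.19 × 2.96 = 9.442 m². Wetted perimeter P = b + 2y = 3.19 + 2×2.96 = 9.11 m. Hydraulic radius R = A/P = 9.442/9.11 = 1.036 m. Q_A = (1/0.035)·9.442·1.036^(2/3)·√0.00033 = 5.019 m³/s.
Channel B: For a triangular section with side slope z = 2: A = zy² = 2×1.02² = 2.081 m²; P = 2y√(1+z²) = 2×1.02×2.236 = 4.562 m. Hydraulic radius R = A/P = 2.081/4.562 = 0.4562 m. Q_B = (1/0.035)·2.081·0.4562^(2/3)·√0.00033 = 0.64 m³/s.
The larger discharge is 5.019 m³/s and the smaller is 0.64 m³/s; the ratio is 7.84.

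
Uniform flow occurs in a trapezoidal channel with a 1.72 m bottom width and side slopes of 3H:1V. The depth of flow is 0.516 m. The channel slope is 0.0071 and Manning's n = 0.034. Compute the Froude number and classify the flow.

With bottom width b = 1.72 m and side slope z = 3: A = (b + zy)y = (1.72 + 3×0.516)×0.516 = 1.686 m²; P = b + 2y√(1+z²) = 1.72 + 2×0.516×3.162 = 4.983 m.
Hydraulic radius R = A/P = 1.686/4.983 = 0.3384 m.
V = (1/n) R^(2/3) √S = (1/0.034) × 0.3384^(2/3) × √0.0071 = 1.203 m/s. Hydraulic depth D_h = A/T = 1.686/4.816 = 0.3501 m.
Froude number Fr = V/√(g·D_h) = 1.203/√(9.81×0.3501) = 0.649, which is less than 1, so the flow is subcritical.

subcritical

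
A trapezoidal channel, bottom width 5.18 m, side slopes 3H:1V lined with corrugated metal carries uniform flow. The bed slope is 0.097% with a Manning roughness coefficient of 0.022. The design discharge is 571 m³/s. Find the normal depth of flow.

y_n = 6.76 m

Manning's equation rearranged: A R^(2/3) = nQ / (1·√S) = 0.022 × 571 / (√0.00097) = 403.3.
Trying y = 5.61 m: A R^(2/3) = 258.9 — low.
Trying y = 7.85 m: A R^(2/3) = 579 — high.
Trying y = 6.76 m: A R^(2/3) = 403.6 — ≈ 403.3.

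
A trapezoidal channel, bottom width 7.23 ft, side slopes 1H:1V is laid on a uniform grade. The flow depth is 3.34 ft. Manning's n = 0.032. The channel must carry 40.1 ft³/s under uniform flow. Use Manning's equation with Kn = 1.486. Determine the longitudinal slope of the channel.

With bottom width b = 7.23 ft and side slope z = 1: A = (b + zy)y = (7.23 + 1×3.34)×3.34 = 35.3 ft²; P = b + 2y√(1+z²) = 7.23 + 2×3.34×1.414 = 16.68 ft.
Hydraulic radius R = A/P = 35.3/16.68 = 2.117 ft.
From Manning's equation, S = [nQ / (1.486 A R^(2/3))]² = [0.032 × 40.1 / (1.486 × 35.3 × 2.117^(2/3))]² = 0.00022.

S = 0.00022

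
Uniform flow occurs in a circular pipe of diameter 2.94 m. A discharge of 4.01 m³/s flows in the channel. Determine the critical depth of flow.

y_c = 0.853 m

At critical depth, Q² T / (g A³) = 1, i.e. A³/T = Q²/g = 4.01²/9.81 = 1.639.
Try y = 1 m: A³/T = 3.032 — over.
Try y = 0.705 m: A³/T = 0.7805 — short.
Try y = 0.853 m: A³/T = 1.638 — ≈ 1.639.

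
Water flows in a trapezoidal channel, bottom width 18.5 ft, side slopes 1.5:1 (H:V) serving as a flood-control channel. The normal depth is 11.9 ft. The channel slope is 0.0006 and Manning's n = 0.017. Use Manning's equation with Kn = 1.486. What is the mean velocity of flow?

With bottom width b = 18.5 ft and side slope z = 1.5: A = (b + zy)y = (18.5 + 1.5×11.9)×11.9 = 432.6 ft²; P = b + 2y√(1+z²) = 18.5 + 2×11.9×1.803 = 61.41 ft.
Hydraulic radius R = A/P = 432.6/61.41 = 7.044 ft.
From Manning's equation, V = (1.486/n) R^(2/3) S^(1/2) = (1.486/0.017) × 7.044^(2/3) × 0.0006^(1/2) = 7.87 ft/s.

V = 7.87 ft/s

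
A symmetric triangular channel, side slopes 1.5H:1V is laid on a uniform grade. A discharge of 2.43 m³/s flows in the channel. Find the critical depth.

At critical depth, Q² T / (g A³) = 1, i.e. A³/T = Q²/g = 2.43²/9.81 = 0.6019.
Trying y = 0.663 m: A³/T = 0.1441 — too small.
Trying y = 1.12 m: A³/T = 1.983 — too large.
Trying y = 0.882 m: A³/T = 0.6005 — matches.

y_c = 0.882 m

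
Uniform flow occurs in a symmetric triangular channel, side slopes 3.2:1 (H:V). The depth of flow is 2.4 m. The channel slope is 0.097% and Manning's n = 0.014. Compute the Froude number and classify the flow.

For a triangular section with side slope z = 3.2: A = zy² = 3.2×2.4² = 18.43 m²; P = 2y√(1+z²) = 2×2.4×3.353 = 16.09 m.
Hydraulic radius R = A/P = 18.43/16.09 = 1.145 m.
V = (1/n) R^(2/3) √S = (1/0.014) × 1.145^(2/3) × √0.00097 = 2.435 m/s. Hydraulic depth D_h = A/T = 18.43/15.36 = 1.2 m.
Froude number Fr = V/√(g·D_h) = 2.435/√(9.81×1.2) = 0.71, which is less than 1, so the flow is subcritical.

subcritical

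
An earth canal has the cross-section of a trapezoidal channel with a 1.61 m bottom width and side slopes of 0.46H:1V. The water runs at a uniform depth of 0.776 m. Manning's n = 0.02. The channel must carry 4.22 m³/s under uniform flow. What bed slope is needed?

S = 0.00861

With bottom width b = 1.61 m and side slope z = 0.46: A = (b + zy)y = (1.61 + 0.46×0.776)×0.776 = 1.526 m²; P = b + 2y√(1+z²) = 1.61 + 2×0.776×1.101 = 3.318 m.
Hydraulic radius R = A/P = 1.526/3.318 = 0.46 m.
From Manning's equation, S = [nQ / (1 A R^(2/3))]² = [0.02 × 4.22 / (1 × 1.526 × 0.46^(2/3))]² = 0.00861.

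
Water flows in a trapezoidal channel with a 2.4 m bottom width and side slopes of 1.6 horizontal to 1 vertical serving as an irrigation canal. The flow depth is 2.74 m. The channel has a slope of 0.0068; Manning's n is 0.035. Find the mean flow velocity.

With bottom width b = 2.4 m and side slope z = 1.6: A = (b + zy)y = (2.4 + 1.6×2.74)×2.74 = 18.59 m²; P = b + 2y√(1+z²) = 2.4 + 2×2.74×1.887 = 12.74 m.
Hydraulic radius R = A/P = 18.59/12.74 = 1.459 m.
From Manning's equation, V = (1/n) R^(2/3) S^(1/2) = (1/0.035) × 1.459^(2/3) × 0.0068^(1/2) = 3.03 m/s.

V = 3.03 m/s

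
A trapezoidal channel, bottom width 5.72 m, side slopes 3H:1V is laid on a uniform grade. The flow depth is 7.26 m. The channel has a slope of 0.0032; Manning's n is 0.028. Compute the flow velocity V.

With bottom width b = 5.72 m and side slope z = 3: A = (b + zy)y = (5.72 + 3×7.26)×7.26 = 199.7 m²; P = b + 2y√(1+z²) = 5.72 + 2×7.26×3.162 = 51.64 m.
Hydraulic radius R = A/P = 199.7/51.64 = 3.866 m.
From Manning's equation, V = (1/n) R^(2/3) S^(1/2) = (1/0.028) × 3.866^(2/3) × 0.0032^(1/2) = 4.98 m/s.

V = 4.98 m/s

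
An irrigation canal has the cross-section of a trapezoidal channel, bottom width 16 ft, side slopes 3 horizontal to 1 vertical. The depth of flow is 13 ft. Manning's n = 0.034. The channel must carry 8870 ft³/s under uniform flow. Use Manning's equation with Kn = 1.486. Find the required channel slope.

With bottom width b = 16 ft and side slope z = 3: A = (b + zy)y = (16 + 3×13)×13 = 715 ft²; P = b + 2y√(1+z²) = 16 + 2×13×3.162 = 98.22 ft.
Hydraulic radius R = A/P = 715/98.22 = 7.28 ft.
From Manning's equation, S = [nQ / (1.486 A R^(2/3))]² = [0.034 × 8870 / (1.486 × 715 × 7.28^(2/3))]² = 0.00571.

S = 0.00571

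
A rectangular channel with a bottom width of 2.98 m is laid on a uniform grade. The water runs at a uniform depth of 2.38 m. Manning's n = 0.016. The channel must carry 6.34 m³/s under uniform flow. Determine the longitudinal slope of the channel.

Flow area A = b·y = 2.98 × 2.38 = 7.092 m². Wetted perimeter P = b + 2y = 2.98 + 2×2.38 = 7.74 m.
Hydraulic radius R = A/P = 7.092/7.74 = 0.9163 m.
From Manning's equation, S = [nQ / (1 A R^(2/3))]² = [0.016 × 6.34 / (1 × 7.092 × 0.9163^(2/3))]² = 0.00023.

S = 0.00023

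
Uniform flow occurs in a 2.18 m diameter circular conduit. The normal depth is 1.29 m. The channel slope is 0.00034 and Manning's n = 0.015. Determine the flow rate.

For a circular section of diameter D = 2.18 m at depth y = 1.29 m, the central angle is θ = 2 arccos(1 − 2y/D) = 3.511 rad. Then A = (D²/8)(θ − sin θ) = 2.3 m² and P = Dθ/2 = 3.827 m.
Hydraulic radius R = A/P = 2.3/3.827 = 0.601 m.
Manning's equation: Q = (1/n) A R^(2/3) S^(1/2) = (1/0.015) × 2.3 × 0.601^(2/3) × 0.00034^(1/2) = 2.01 m³/s.

Q = 2.01 m³/s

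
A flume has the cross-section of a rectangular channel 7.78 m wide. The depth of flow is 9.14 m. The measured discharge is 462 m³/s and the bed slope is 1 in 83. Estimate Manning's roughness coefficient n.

Flow area A = b·y = 7.78 × 9.14 = 71.11 m². Wetted perimeter P = b + 2y = 7.78 + 2×9.14 = 26.06 m.
Hydraulic radius R = A/P = 71.11/26.06 = 2.729 m.
Rearranging Manning's equation: n = (1/Q) A R^(2/3) S^(1/2) = (1/462) × 71.11 × 2.729^(2/3) × √0.01205 = 0.033.

n = 0.033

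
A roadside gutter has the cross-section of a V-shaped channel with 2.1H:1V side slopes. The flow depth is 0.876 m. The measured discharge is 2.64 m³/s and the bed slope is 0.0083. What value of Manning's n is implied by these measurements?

n = 0.03

For a triangular section with side slope z = 2.1: A = zy² = 2.1×0.876² = 1.611 m²; P = 2y√(1+z²) = 2×0.876×2.326 = 4.075 m.
Hydraulic radius R = A/P = 1.611/4.075 = 0.3955 m.
Rearranging Manning's equation: n = (1/Q) A R^(2/3) S^(1/2) = (1/2.64) × 1.611 × 0.3955^(2/3) × √0.0083 = 0.03.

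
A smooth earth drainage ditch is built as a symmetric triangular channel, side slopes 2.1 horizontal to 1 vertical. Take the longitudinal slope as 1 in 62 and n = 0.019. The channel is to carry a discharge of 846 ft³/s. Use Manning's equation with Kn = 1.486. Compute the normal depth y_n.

Manning's equation rearranged: A R^(2/3) = nQ / (1.486·√S) = 0.019 × 846 / (1.486 × √0.01613) = 85.17.
Trying y = 3.63 ft: A R^(2/3) = 38.46 — short.
Trying y = 5.7 ft: A R^(2/3) = 128.1 — over.
Trying y = 4.89 ft: A R^(2/3) = 85.13 — close enough.

y_n = 4.89 ft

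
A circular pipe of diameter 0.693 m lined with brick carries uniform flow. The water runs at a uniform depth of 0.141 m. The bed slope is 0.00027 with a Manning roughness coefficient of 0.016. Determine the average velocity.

For a circular section of diameter D = 0.693 m at depth y = 0.141 m, the central angle is θ = 2 arccos(1 − 2y/D) = 1.872 rad. Then A = (D²/8)(θ − sin θ) = 0.05504 m² and P = Dθ/2 = 0.6486 m.
Hydraulic radius R = A/P = 0.05504/0.6486 = 0.08486 m.
From Manning's equation, V = (1/n) R^(2/3) S^(1/2) = (1/0.016) × 0.08486^(2/3) × 0.00027^(1/2) = 0.198 m/s.

V = 0.198 m/s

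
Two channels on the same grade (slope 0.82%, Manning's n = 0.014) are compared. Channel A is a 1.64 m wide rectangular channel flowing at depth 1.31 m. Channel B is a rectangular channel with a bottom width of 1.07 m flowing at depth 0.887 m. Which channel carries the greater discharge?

channel A

Channel A: Flow area A = b·y = 1.64 × 1.31 = 2.148 m². Wetted perimeter P = b + 2y = 1.64 + 2×1.31 = 4.26 m. Hydraulic radius R = A/P = 2.148/4.26 = 0.5043 m. Q_A = (1/0.014)·2.148·0.5043^(2/3)·√0.0082 = 8.804 m³/s.
Channel B: Flow area A = b·y = 1.07 × 0.887 = 0.9491 m². Wetted perimeter P = b + 2y = 1.07 + 2×0.887 = 2.844 m. Hydraulic radius R = A/P = 0.9491/2.844 = 0.3337 m. Q_B = (1/0.014)·0.9491·0.3337^(2/3)·√0.0082 = 2.954 m³/s.
Q_A = 8.804 m³/s vs Q_B = 2.954 m³/s, so channel A carries more.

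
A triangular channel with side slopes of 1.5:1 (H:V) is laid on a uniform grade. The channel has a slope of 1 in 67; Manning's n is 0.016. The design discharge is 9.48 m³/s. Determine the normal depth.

y_n = 1.16 m

Manning's equation rearranged: A R^(2/3) = nQ / (1·√S) = 0.016 × 9.48 / (√0.01493) = 1.242.
Try y = 0.987 m: A R^(2/3) = 0.8073 — too small.
Try y = 1.16 m: A R^(2/3) = 1.242 — close enough.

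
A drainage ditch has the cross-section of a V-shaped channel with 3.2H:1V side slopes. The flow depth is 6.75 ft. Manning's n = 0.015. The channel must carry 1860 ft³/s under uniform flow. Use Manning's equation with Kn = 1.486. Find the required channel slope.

S = 0.00349

For a triangular section with side slope z = 3.2: A = zy² = 3.2×6.75² = 145.8 ft²; P = 2y√(1+z²) = 2×6.75×3.353 = 45.26 ft.
Hydraulic radius R = A/P = 145.8/45.26 = 3.221 ft.
From Manning's equation, S = [nQ / (1.486 A R^(2/3))]² = [0.015 × 1860 / (1.486 × 145.8 × 3.221^(2/3))]² = 0.00349.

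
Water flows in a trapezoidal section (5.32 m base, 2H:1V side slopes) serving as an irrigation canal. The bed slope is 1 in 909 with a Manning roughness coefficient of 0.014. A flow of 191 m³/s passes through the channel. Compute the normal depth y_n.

y_n = 3.75 m

Manning's equation rearranged: A R^(2/3) = nQ / (1·√S) = 0.014 × 191 / (√0.0011) = 80.62.
Try y = 4.18 m: A R^(2/3) = 102 — over.
Try y = 3.3 m: A R^(2/3) = 61.59 — short.
Try y = 3.75 m: A R^(2/3) = 80.73 — close enough.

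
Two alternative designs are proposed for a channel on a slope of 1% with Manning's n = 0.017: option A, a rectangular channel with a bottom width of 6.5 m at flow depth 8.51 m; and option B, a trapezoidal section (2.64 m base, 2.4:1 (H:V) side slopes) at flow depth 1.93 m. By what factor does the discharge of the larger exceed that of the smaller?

6.51

Channel A: Flow area A = b·y = 6.5 × 8.51 = 55.31 m². Wetted perimeter P = b + 2y = 6.5 + 2×8.51 = 23.52 m. Hydraulic radius R = A/P = 55.31/23.52 = 2.352 m. Q_A = (1/0.017)·55.31·2.352^(2/3)·√0.01 = 575.4 m³/s.
Channel B: With bottom width b = 2.64 m and side slope z = 2.4: A = (b + zy)y = (2.64 + 2.4×1.93)×1.93 = 14.03 m²; P = b + 2y√(1+z²) = 2.64 + 2×1.93×2.6 = 12.68 m. Hydraulic radius R = A/P = 14.03/12.68 = 1.107 m. Q_B = (1/0.017)·14.03·1.107^(2/3)·√0.01 = 88.36 m³/s.
The larger discharge is 575.4 m³/s and the smaller is 88.36 m³/s; the ratio is 6.51.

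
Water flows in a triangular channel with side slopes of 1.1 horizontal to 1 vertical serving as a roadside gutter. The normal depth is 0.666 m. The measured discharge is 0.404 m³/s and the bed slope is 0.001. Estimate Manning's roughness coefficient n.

n = 0.015

For a triangular section with side slope z = 1.1: A = zy² = 1.1×0.666² = 0.4879 m²; P = 2y√(1+z²) = 2×0.666×1.487 = 1.98 m.
Hydraulic radius R = A/P = 0.4879/1.98 = 0.2464 m.
Rearranging Manning's equation: n = (1/Q) A R^(2/3) S^(1/2) = (1/0.404) × 0.4879 × 0.2464^(2/3) × √0.001 = 0.015.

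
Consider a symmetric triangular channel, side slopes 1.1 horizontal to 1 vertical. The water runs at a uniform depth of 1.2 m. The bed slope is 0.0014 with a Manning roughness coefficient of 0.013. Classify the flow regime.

subcritical

For a triangular section with side slope z = 1.1: A = zy² = 1.1×1.2² = 1.584 m²; P = 2y√(1+z²) = 2×1.2×1.487 = 3.568 m.
Hydraulic radius R = A/P = 1.584/3.568 = 0.444 m.
V = (1/n) R^(2/3) √S = (1/0.013) × 0.444^(2/3) × √0.0014 = 1.675 m/s. Hydraulic depth D_h = A/T = 1.584/2.64 = 0.6 m.
Froude number Fr = V/√(g·D_h) = 1.675/√(9.81×0.6) = 0.69, which is less than 1, so the flow is subcritical.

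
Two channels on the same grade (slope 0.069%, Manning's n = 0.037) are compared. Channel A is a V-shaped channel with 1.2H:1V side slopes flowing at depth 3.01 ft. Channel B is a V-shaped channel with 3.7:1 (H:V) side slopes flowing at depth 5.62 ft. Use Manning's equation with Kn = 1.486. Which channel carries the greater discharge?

Channel A: For a triangular section with side slope z = 1.2: A = zy² = 1.2×3.01² = 10.87 ft²; P = 2y√(1+z²) = 2×3.01×1.562 = 9.404 ft. Hydraulic radius R = A/P = 10.87/9.404 = 1.156 ft. Q_A = (1.486/0.037)·10.87·1.156^(2/3)·√0.00069 = 12.63 ft³/s.
Channel B: For a triangular section with side slope z = 3.7: A = zy² = 3.7×5.62² = 116.9 ft²; P = 2y√(1+z²) = 2×5.62×3.833 = 43.08 ft. Hydraulic radius R = A/P = 116.9/43.08 = 2.713 ft. Q_B = (1.486/0.037)·116.9·2.713^(2/3)·√0.00069 = 239.8 ft³/s.
Q_A = 12.63 ft³/s vs Q_B = 239.8 ft³/s, so channel B carries more.

channel B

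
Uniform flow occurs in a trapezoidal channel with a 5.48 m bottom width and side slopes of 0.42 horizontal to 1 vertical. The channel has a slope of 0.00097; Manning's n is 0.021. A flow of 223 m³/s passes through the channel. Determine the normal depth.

Manning's equation rearranged: A R^(2/3) = nQ / (1·√S) = 0.021 × 223 / (√0.00097) = 150.4.
Try y = 10.2 m: A R^(2/3) = 234.3 — high.
Try y = 6.53 m: A R^(2/3) = 105 — low.
Try y = 8 m: A R^(2/3) = 150.3 — close enough.

y_n = 8 m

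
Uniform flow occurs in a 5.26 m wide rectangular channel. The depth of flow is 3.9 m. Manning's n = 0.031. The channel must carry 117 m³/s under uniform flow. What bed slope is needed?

Flow area A = b·y = 5.26 × 3.9 = 20.51 m². Wetted perimeter P = b + 2y = 5.26 + 2×3.9 = 13.06 m.
Hydraulic radius R = A/P = 20.51/13.06 = 1.571 m.
From Manning's equation, S = [nQ / (1 A R^(2/3))]² = [0.031 × 117 / (1 × 20.51 × 1.571^(2/3))]² = 0.0171.

S = 0.0171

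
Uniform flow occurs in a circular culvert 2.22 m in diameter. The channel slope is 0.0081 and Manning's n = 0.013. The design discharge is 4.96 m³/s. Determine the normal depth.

y_n = 0.794 m

Manning's equation rearranged: A R^(2/3) = nQ / (1·√S) = 0.013 × 4.96 / (√0.0081) = 0.7164.
Try y = 0.572 m: A R^(2/3) = 0.3801 — too small.
Try y = 0.9 m: A R^(2/3) = 0.9028 — too large.
Try y = 0.794 m: A R^(2/3) = 0.7159 — close enough.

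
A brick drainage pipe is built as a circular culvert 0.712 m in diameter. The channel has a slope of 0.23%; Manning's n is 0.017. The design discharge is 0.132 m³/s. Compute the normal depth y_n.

Manning's equation rearranged: A R^(2/3) = nQ / (1·√S) = 0.017 × 0.132 / (√0.0023) = 0.04679.
Trying y = 0.215 m: A R^(2/3) = 0.02499 — short.
Trying y = 0.365 m: A R^(2/3) = 0.06571 — over.
Trying y = 0.3 m: A R^(2/3) = 0.04666 — close enough.

y_n = 0.3 m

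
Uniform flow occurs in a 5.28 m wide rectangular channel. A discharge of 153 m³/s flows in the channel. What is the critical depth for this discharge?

y_c = 4.41 m

For a rectangular channel, critical depth y_c = (q²/g)^(1/3) where q = Q/b = 153/5.28 = 28.98 m²/s.
So y_c = (28.98²/9.81)^(1/3) = 4.41 m.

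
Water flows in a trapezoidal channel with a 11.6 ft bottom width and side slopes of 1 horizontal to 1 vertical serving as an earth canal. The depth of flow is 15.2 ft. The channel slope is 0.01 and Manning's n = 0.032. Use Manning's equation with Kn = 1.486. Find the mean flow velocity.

With bottom width b = 11.6 ft and side slope z = 1: A = (b + zy)y = (11.6 + 1×15.2)×15.2 = 407.4 ft²; P = b + 2y√(1+z²) = 11.6 + 2×15.2×1.414 = 54.59 ft.
Hydraulic radius R = A/P = 407.4/54.59 = 7.462 ft.
From Manning's equation, V = (1.486/n) R^(2/3) S^(1/2) = (1.486/0.032) × 7.462^(2/3) × 0.01^(1/2) = 17.7 ft/s.

V = 17.7 ft/s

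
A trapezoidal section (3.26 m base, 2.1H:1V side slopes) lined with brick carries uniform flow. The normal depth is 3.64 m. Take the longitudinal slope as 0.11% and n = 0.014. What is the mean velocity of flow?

V = 3.72 m/s

With bottom width b = 3.26 m and side slope z = 2.1: A = (b + zy)y = (3.26 + 2.1×3.64)×3.64 = 39.69 m²; P = b + 2y√(1+z²) = 3.26 + 2×3.64×2.326 = 20.19 m.
Hydraulic radius R = A/P = 39.69/20.19 = 1.966 m.
From Manning's equation, V = (1/n) R^(2/3) S^(1/2) = (1/0.014) × 1.966^(2/3) × 0.0011^(1/2) = 3.72 m/s.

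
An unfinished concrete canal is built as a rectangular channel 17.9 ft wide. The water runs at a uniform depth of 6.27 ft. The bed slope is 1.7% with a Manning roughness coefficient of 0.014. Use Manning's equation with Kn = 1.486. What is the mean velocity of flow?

Flow area A = b·y = 17.9 × 6.27 = 112.2 ft². Wetted perimeter P = b + 2y = 17.9 + 2×6.27 = 30.44 ft.
Hydraulic radius R = A/P = 112.2/30.44 = 3.687 ft.
From Manning's equation, V = (1.486/n) R^(2/3) S^(1/2) = (1.486/0.014) × 3.687^(2/3) × 0.017^(1/2) = 33 ft/s.

V = 33 ft/s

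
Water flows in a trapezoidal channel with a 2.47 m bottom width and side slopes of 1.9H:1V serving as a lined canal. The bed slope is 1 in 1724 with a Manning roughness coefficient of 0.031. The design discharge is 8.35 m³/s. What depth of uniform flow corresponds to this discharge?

y_n = 1.79 m

Manning's equation rearranged: A R^(2/3) = nQ / (1·√S) = 0.031 × 8.35 / (√0.00058) = 10.75.
Try y = 2.15 m: A R^(2/3) = 15.95 — high.
Try y = 1.79 m: A R^(2/3) = 10.75 — ≈ 10.75.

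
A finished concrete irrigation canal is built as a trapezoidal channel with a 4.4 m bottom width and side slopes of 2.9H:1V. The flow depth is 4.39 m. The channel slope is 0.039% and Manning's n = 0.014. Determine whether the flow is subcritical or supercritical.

subcritical

With bottom width b = 4.4 m and side slope z = 2.9: A = (b + zy)y = (4.4 + 2.9×4.39)×4.39 = 75.21 m²; P = b + 2y√(1+z²) = 4.4 + 2×4.39×3.068 = 31.33 m.
Hydraulic radius R = A/P = 75.21/31.33 = 2.4 m.
V = (1/n) R^(2/3) √S = (1/0.014) × 2.4^(2/3) × √0.00039 = 2.529 m/s. Hydraulic depth D_h = A/T = 75.21/29.86 = 2.518 m.
Froude number Fr = V/√(g·D_h) = 2.529/√(9.81×2.518) = 0.509, which is less than 1, so the flow is subcritical.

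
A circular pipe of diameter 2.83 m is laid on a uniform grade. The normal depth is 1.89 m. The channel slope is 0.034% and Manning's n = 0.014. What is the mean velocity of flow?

V = 1.16 m/s

For a circular section of diameter D = 2.83 m at depth y = 1.89 m, the central angle is θ = 2 arccos(1 − 2y/D) = 3.826 rad. Then A = (D²/8)(θ − sin θ) = 4.464 m² and P = Dθ/2 = 5.414 m.
Hydraulic radius R = A/P = 4.464/5.414 = 0.8244 m.
From Manning's equation, V = (1/n) R^(2/3) S^(1/2) = (1/0.014) × 0.8244^(2/3) × 0.00034^(1/2) = 1.16 m/s.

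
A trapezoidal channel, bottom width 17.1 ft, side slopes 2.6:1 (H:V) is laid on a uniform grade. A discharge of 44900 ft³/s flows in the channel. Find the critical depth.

At critical depth, Q² T / (g A³) = 1, i.e. A³/T = Q²/g = 44900²/32.2 = 62610000.
Try y = 17.5 ft: A³/T = 12160000 — low.
Try y = 25.4 ft: A³/T = 63130000 — matches.

y_c = 25.4 ft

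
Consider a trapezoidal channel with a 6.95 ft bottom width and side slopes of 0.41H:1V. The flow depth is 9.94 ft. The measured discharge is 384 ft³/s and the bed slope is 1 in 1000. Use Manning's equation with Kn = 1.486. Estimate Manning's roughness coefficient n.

With bottom width b = 6.95 ft and side slope z = 0.41: A = (b + zy)y = (6.95 + 0.41×9.94)×9.94 = 109.6 ft²; P = b + 2y√(1+z²) = 6.95 + 2×9.94×1.081 = 28.44 ft.
Hydraulic radius R = A/P = 109.6/28.44 = 3.854 ft.
Rearranging Manning's equation: n = (1.486/Q) A R^(2/3) S^(1/2) = (1.486/384) × 109.6 × 3.854^(2/3) × √0.001 = 0.033.

n = 0.033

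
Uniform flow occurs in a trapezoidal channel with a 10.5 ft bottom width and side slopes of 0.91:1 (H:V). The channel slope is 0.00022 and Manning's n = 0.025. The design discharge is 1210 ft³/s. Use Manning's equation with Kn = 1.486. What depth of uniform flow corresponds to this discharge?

y_n = 15.2 ft

Manning's equation rearranged: A R^(2/3) = nQ / (1.486·√S) = 0.025 × 1210 / (1.486 × √0.00022) = 1372.
Trying y = 12.1 ft: A R^(2/3) = 861.6 — low.
Trying y = 17.1 ft: A R^(2/3) = 1761 — high.
Trying y = 15.2 ft: A R^(2/3) = 1375 — close enough.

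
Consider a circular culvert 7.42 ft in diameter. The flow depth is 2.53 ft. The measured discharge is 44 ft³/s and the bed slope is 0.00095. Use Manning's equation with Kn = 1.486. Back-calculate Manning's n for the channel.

For a circular section of diameter D = 7.42 ft at depth y = 2.53 ft, the central angle is θ = 2 arccos(1 − 2y/D) = 2.494 rad. Then A = (D²/8)(θ − sin θ) = 13.01 ft² and P = Dθ/2 = 9.254 ft.
Hydraulic radius R = A/P = 13.01/9.254 = 1.406 ft.
Rearranging Manning's equation: n = (1.486/Q) A R^(2/3) S^(1/2) = (1.486/44) × 13.01 × 1.406^(2/3) × √0.00095 = 0.017.

n = 0.017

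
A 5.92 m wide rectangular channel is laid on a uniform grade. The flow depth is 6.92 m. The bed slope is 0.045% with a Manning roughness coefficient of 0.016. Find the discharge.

Q = 88.3 m³/s

Flow area A = b·y = 5.92 × 6.92 = 40.97 m². Wetted perimeter P = b + 2y = 5.92 + 2×6.92 = 19.76 m.
Hydraulic radius R = A/P = 40.97/19.76 = 2.073 m.
Manning's equation: Q = (1/n) A R^(2/3) S^(1/2) = (1/0.016) × 40.97 × 2.073^(2/3) × 0.00045^(1/2) = 88.3 m³/s.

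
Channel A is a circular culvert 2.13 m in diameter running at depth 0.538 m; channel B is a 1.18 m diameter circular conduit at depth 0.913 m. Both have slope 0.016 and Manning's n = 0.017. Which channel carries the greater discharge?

channel B

Channel A: For a circular section of diameter D = 2.13 m at depth y = 0.538 m, the central angle is θ = 2 arccos(1 − 2y/D) = 2.106 rad. Then A = (D²/8)(θ − sin θ) = 0.7068 m² and P = Dθ/2 = 2.243 m. Hydraulic radius R = A/P = 0.7068/2.243 = 0.3151 m. Q_A = (1/0.017)·0.7068·0.3151^(2/3)·√0.016 = 2.435 m³/s.
Channel B: For a circular section of diameter D = 1.18 m at depth y = 0.913 m, the central angle is θ = 2 arccos(1 − 2y/D) = 4.3 rad. Then A = (D²/8)(θ − sin θ) = 0.9079 m² and P = Dθ/2 = 2.537 m. Hydraulic radius R = A/P = 0.9079/2.537 = 0.3579 m. Q_B = (1/0.017)·0.9079·0.3579^(2/3)·√0.016 = 3.405 m³/s.
Q_A = 2.435 m³/s vs Q_B = 3.405 m³/s, so channel B carries more.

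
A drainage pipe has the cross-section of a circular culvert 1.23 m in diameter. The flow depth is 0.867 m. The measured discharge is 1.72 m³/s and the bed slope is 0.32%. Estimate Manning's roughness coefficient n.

For a circular section of diameter D = 1.23 m at depth y = 0.867 m, the central angle is θ = 2 arccos(1 − 2y/D) = 3.986 rad. Then A = (D²/8)(θ − sin θ) = 0.8952 m² and P = Dθ/2 = 2.451 m.
Hydraulic radius R = A/P = 0.8952/2.451 = 0.3652 m.
Rearranging Manning's equation: n = (1/Q) A R^(2/3) S^(1/2) = (1/1.72) × 0.8952 × 0.3652^(2/3) × √0.0032 = 0.015.

n = 0.015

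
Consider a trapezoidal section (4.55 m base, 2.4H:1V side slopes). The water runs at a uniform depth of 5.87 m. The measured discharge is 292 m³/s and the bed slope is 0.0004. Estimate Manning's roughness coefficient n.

n = 0.016

With bottom width b = 4.55 m and side slope z = 2.4: A = (b + zy)y = (4.55 + 2.4×5.87)×5.87 = 109.4 m²; P = b + 2y√(1+z²) = 4.55 + 2×5.87×2.6 = 35.07 m.
Hydraulic radius R = A/P = 109.4/35.07 = 3.119 m.
Rearranging Manning's equation: n = (1/Q) A R^(2/3) S^(1/2) = (1/292) × 109.4 × 3.119^(2/3) × √0.0004 = 0.016.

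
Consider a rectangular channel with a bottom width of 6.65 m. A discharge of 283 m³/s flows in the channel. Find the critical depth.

y_c = 5.69 m

For a rectangular channel, critical depth y_c = (q²/g)^(1/3) where q = Q/b = 283/6.65 = 42.56 m²/s.
So y_c = (42.56²/9.81)^(1/3) = 5.69 m.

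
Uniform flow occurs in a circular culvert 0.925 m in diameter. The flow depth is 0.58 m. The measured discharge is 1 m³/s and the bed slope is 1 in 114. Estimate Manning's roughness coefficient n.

For a circular section of diameter D = 0.925 m at depth y = 0.58 m, the central angle is θ = 2 arccos(1 − 2y/D) = 3.655 rad. Then A = (D²/8)(θ − sin θ) = 0.4435 m² and P = Dθ/2 = 1.691 m.
Hydraulic radius R = A/P = 0.4435/1.691 = 0.2623 m.
Rearranging Manning's equation: n = (1/Q) A R^(2/3) S^(1/2) = (1/1) × 0.4435 × 0.2623^(2/3) × √0.008772 = 0.017.

n = 0.017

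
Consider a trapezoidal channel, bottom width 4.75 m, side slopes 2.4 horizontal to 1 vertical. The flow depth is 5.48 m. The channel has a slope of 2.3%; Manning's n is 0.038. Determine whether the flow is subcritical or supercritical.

With bottom width b = 4.75 m and side slope z = 2.4: A = (b + zy)y = (4.75 + 2.4×5.48)×5.48 = 98.1 m²; P = b + 2y√(1+z²) = 4.75 + 2×5.48×2.6 = 33.25 m.
Hydraulic radius R = A/P = 98.1/33.25 = 2.951 m.
V = (1/n) R^(2/3) √S = (1/0.038) × 2.951^(2/3) × √0.023 = 8.211 m/s. Hydraulic depth D_h = A/T = 98.1/31.05 = 3.159 m.
Froude number Fr = V/√(g·D_h) = 8.211/√(9.81×3.159) = 1.47, which is greater than 1, so the flow is supercritical.

supercritical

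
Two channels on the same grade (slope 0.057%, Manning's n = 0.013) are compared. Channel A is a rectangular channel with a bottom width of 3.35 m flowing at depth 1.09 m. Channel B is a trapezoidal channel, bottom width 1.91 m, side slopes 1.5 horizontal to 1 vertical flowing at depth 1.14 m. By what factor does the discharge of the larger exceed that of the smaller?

1.16

Channel A: Flow area A = b·y = 3.35 × 1.09 = 3.652 m². Wetted perimeter P = b + 2y = 3.35 + 2×1.09 = 5.53 m. Hydraulic radius R = A/P = 3.652/5.53 = 0.6603 m. Q_A = (1/0.013)·3.652·0.6603^(2/3)·√0.00057 = 5.085 m³/s.
Channel B: With bottom width b = 1.91 m and side slope z = 1.5: A = (b + zy)y = (1.91 + 1.5×1.14)×1.14 = 4.127 m²; P = b + 2y√(1+z²) = 1.91 + 2×1.14×1.803 = 6.02 m. Hydraulic radius R = A/P = 4.127/6.02 = 0.6855 m. Q_B = (1/0.013)·4.127·0.6855^(2/3)·√0.00057 = 5.892 m³/s.
The larger discharge is 5.892 m³/s and the smaller is 5.085 m³/s; the ratio is 1.16.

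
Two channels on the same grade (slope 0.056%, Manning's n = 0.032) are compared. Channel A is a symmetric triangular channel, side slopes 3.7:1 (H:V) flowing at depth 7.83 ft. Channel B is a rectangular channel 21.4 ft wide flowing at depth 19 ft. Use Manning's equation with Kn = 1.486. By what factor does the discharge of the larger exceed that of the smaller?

Channel A: For a triangular section with side slope z = 3.7: A = zy² = 3.7×7.83² = 226.8 ft²; P = 2y√(1+z²) = 2×7.83×3.833 = 60.02 ft. Hydraulic radius R = A/P = 226.8/60.02 = 3.779 ft. Q_A = (1.486/0.032)·226.8·3.779^(2/3)·√0.00056 = 604.8 ft³/s.
Channel B: Flow area A = b·y = 21.4 × 19 = 406.6 ft². Wetted perimeter P = b + 2y = 21.4 + 2×19 = 59.4 ft. Hydraulic radius R = A/P = 406.6/59.4 = 6.845 ft. Q_B = (1.486/0.032)·406.6·6.845^(2/3)·√0.00056 = 1611 ft³/s.
The larger discharge is 1611 ft³/s and the smaller is 604.8 ft³/s; the ratio is 2.66.

2.66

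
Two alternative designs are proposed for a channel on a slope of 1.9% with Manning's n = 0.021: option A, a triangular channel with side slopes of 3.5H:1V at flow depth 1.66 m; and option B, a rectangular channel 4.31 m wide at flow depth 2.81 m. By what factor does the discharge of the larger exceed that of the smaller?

1.67

Channel A: For a triangular section with side slope z = 3.5: A = zy² = 3.5×1.66² = 9.645 m²; P = 2y√(1+z²) = 2×1.66×3.64 = 12.08 m. Hydraulic radius R = A/P = 9.645/12.08 = 0.7981 m. Q_A = (1/0.021)·9.645·0.7981^(2/3)·√0.019 = 54.47 m³/s.
Channel B: Flow area A = b·y = 4.31 × 2.81 = 12.11 m². Wetted perimeter P = b + 2y = 4.31 + 2×2.81 = 9.93 m. Hydraulic radius R = A/P = 12.11/9.93 = 1.22 m. Q_B = (1/0.021)·12.11·1.22^(2/3)·√0.019 = 90.75 m³/s.
The larger discharge is 90.75 m³/s and the smaller is 54.47 m³/s; the ratio is 1.67.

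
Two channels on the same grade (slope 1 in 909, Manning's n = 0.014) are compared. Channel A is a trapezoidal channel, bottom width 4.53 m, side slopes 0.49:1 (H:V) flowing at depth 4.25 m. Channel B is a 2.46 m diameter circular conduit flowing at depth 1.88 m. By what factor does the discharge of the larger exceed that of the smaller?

Channel A: With bottom width b = 4.53 m and side slope z = 0.49: A = (b + zy)y = (4.53 + 0.49×4.25)×4.25 = 28.1 m²; P = b + 2y√(1+z²) = 4.53 + 2×4.25×1.114 = 14 m. Hydraulic radius R = A/P = 28.1/14 = 2.008 m. Q_A = (1/0.014)·28.1·2.008^(2/3)·√0.0011 = 106 m³/s.
Channel B: For a circular section of diameter D = 2.46 m at depth y = 1.88 m, the central angle is θ = 2 arccos(1 − 2y/D) = 4.255 rad. Then A = (D²/8)(θ − sin θ) = 3.898 m² and P = Dθ/2 = 5.234 m. Hydraulic radius R = A/P = 3.898/5.234 = 0.7447 m. Q_B = (1/0.014)·3.898·0.7447^(2/3)·√0.0011 = 7.586 m³/s.
The larger discharge is 106 m³/s and the smaller is 7.586 m³/s; the ratio is 14.

14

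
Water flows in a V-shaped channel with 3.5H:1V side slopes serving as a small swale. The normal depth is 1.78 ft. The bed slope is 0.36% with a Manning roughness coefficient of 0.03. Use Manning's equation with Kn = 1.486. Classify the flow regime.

subcritical

For a triangular section with side slope z = 3.5: A = zy² = 3.5×1.78² = 11.09 ft²; P = 2y√(1+z²) = 2×1.78×3.64 = 12.96 ft.
Hydraulic radius R = A/P = 11.09/12.96 = 0.8558 ft.
V = (1.486/n) R^(2/3) √S = (1.486/0.03) × 0.8558^(2/3) × √0.0036 = 2.679 ft/s. Hydraulic depth D_h = A/T = 11.09/12.46 = 0.89 ft.
Froude number Fr = V/√(g·D_h) = 2.679/√(32.2×0.89) = 0.5, which is less than 1, so the flow is subcritical.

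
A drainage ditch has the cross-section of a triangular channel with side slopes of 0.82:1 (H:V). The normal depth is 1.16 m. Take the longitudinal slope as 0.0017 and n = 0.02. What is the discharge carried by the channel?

For a triangular section with side slope z = 0.82: A = zy² = 0.82×1.16² = 1.103 m²; P = 2y√(1+z²) = 2×1.16×1.293 = 3 m.
Hydraulic radius R = A/P = 1.103/3 = 0.3678 m.
Manning's equation: Q = (1/n) A R^(2/3) S^(1/2) = (1/0.02) × 1.103 × 0.3678^(2/3) × 0.0017^(1/2) = 1.17 m³/s.

Q = 1.17 m³/s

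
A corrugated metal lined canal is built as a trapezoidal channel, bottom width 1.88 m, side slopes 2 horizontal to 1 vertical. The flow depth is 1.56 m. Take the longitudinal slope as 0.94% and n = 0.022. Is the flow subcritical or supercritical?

With bottom width b = 1.88 m and side slope z = 2: A = (b + zy)y = (1.88 + 2×1.56)×1.56 = 7.8 m²; P = b + 2y√(1+z²) = 1.88 + 2×1.56×2.236 = 8.857 m.
Hydraulic radius R = A/P = 7.8/8.857 = 0.8807 m.
V = (1/n) R^(2/3) √S = (1/0.022) × 0.8807^(2/3) × √0.0094 = 4.049 m/s. Hydraulic depth D_h = A/T = 7.8/8.12 = 0.9606 m.
Froude number Fr = V/√(g·D_h) = 4.049/√(9.81×0.9606) = 1.32, which is greater than 1, so the flow is supercritical.

supercritical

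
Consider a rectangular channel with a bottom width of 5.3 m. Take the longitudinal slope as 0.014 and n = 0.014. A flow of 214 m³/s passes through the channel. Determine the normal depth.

y_n = 3.6 m

Manning's equation rearranged: A R^(2/3) = nQ / (1·√S) = 0.014 × 214 / (√0.014) = 25.32.
At y = 4.18 m: A R^(2/3) = 30.58 — over.
At y = 3.08 m: A R^(2/3) = 20.67 — short.
At y = 3.6 m: A R^(2/3) = 25.29 — close enough.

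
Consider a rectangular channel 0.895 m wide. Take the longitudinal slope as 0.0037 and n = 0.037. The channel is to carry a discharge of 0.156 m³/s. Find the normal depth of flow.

y_n = 0.323 m

Manning's equation rearranged: A R^(2/3) = nQ / (1·√S) = 0.037 × 0.156 / (√0.0037) = 0.09489.
Trying y = 0.393 m: A R^(2/3) = 0.124 — high.
Trying y = 0.225 m: A R^(2/3) = 0.05678 — low.
Trying y = 0.323 m: A R^(2/3) = 0.09473 — ≈ 0.09489.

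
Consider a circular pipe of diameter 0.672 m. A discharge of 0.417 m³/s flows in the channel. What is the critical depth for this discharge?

y_c = 0.41 m

At critical depth, Q² T / (g A³) = 1, i.e. A³/T = Q²/g = 0.417²/9.81 = 0.01773.
Try y = 0.466 m: A³/T = 0.02918 — too large.
Try y = 0.345 m: A³/T = 0.009181 — too small.
Try y = 0.41 m: A³/T = 0.01776 — ≈ 0.01773.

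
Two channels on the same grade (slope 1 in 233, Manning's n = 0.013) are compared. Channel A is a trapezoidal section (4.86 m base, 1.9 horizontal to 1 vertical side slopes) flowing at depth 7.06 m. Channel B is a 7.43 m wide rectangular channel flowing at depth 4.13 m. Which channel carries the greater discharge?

channel A

Channel A: With bottom width b = 4.86 m and side slope z = 1.9: A = (b + zy)y = (4.86 + 1.9×7.06)×7.06 = 129 m²; P = b + 2y√(1+z²) = 4.86 + 2×7.06×2.147 = 35.18 m. Hydraulic radius R = A/P = 129/35.18 = 3.668 m. Q_A = (1/0.013)·129·3.668^(2/3)·√0.004292 = 1546 m³/s.
Channel B: Flow area A = b·y = 7.43 × 4.13 = 30.69 m². Wetted perimeter P = b + 2y = 7.43 + 2×4.13 = 15.69 m. Hydraulic radius R = A/P = 30.69/15.69 = 1.956 m. Q_B = (1/0.013)·30.69·1.956^(2/3)·√0.004292 = 241.8 m³/s.
Q_A = 1546 m³/s vs Q_B = 241.8 m³/s, so channel A carries more.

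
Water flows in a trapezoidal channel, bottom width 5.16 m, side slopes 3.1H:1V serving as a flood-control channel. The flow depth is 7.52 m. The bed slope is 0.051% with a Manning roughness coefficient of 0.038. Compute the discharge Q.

Q = 318 m³/s

With bottom width b = 5.16 m and side slope z = 3.1: A = (b + zy)y = (5.16 + 3.1×7.52)×7.52 = 214.1 m²; P = b + 2y√(1+z²) = 5.16 + 2×7.52×3.257 = 54.15 m.
Hydraulic radius R = A/P = 214.1/54.15 = 3.954 m.
Manning's equation: Q = (1/n) A R^(2/3) S^(1/2) = (1/0.038) × 214.1 × 3.954^(2/3) × 0.00051^(1/2) = 318 m³/s.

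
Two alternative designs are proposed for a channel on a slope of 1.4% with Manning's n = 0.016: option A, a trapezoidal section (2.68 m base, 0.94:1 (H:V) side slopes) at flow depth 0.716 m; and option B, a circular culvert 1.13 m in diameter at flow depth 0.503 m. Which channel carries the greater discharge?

channel A

Channel A: With bottom width b = 2.68 m and side slope z = 0.94: A = (b + zy)y = (2.68 + 0.94×0.716)×0.716 = 2.401 m²; P = b + 2y√(1+z²) = 2.68 + 2×0.716×1.372 = 4.645 m. Hydraulic radius R = A/P = 2.401/4.645 = 0.5168 m. Q_A = (1/0.016)·2.401·0.5168^(2/3)·√0.014 = 11.43 m³/s.
Channel B: For a circular section of diameter D = 1.13 m at depth y = 0.503 m, the central angle is θ = 2 arccos(1 − 2y/D) = 2.922 rad. Then A = (D²/8)(θ − sin θ) = 0.4315 m² and P = Dθ/2 = 1.651 m. Hydraulic radius R = A/P = 0.4315/1.651 = 0.2614 m. Q_B = (1/0.016)·0.4315·0.2614^(2/3)·√0.014 = 1.305 m³/s.
Q_A = 11.43 m³/s vs Q_B = 1.305 m³/s, so channel A carries more.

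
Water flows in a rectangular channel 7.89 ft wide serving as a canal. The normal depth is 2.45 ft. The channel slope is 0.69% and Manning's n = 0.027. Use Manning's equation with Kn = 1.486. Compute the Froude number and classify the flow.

subcritical

Flow area A = b·y = 7.89 × 2.45 = 19.33 ft². Wetted perimeter P = b + 2y = 7.89 + 2×2.45 = 12.79 ft.
Hydraulic radius R = A/P = 19.33/12.79 = 1.511 ft.
V = (1.486/n) R^(2/3) √S = (1.486/0.027) × 1.511^(2/3) × √0.0069 = 6.021 ft/s. Hydraulic depth D_h = A/T = 19.33/7.89 = 2.45 ft.
Froude number Fr = V/√(g·D_h) = 6.021/√(32.2×2.45) = 0.678, which is less than 1, so the flow is subcritical.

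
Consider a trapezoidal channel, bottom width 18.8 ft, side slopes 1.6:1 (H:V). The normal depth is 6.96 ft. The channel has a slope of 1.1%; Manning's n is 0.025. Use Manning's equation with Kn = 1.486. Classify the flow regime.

supercritical

With bottom width b = 18.8 ft and side slope z = 1.6: A = (b + zy)y = (18.8 + 1.6×6.96)×6.96 = 208.4 ft²; P = b + 2y√(1+z²) = 18.8 + 2×6.96×1.887 = 45.06 ft.
Hydraulic radius R = A/P = 208.4/45.06 = 4.624 ft.
V = (1.486/n) R^(2/3) √S = (1.486/0.025) × 4.624^(2/3) × √0.011 = 17.3 ft/s. Hydraulic depth D_h = A/T = 208.4/41.07 = 5.073 ft.
Froude number Fr = V/√(g·D_h) = 17.3/√(32.2×5.073) = 1.35, which is greater than 1, so the flow is supercritical.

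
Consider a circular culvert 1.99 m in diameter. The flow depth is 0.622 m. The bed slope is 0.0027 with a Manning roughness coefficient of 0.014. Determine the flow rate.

Q = 1.54 m³/s

For a circular section of diameter D = 1.99 m at depth y = 0.622 m, the central angle is θ = 2 arccos(1 − 2y/D) = 2.373 rad. Then A = (D²/8)(θ − sin θ) = 0.8306 m² and P = Dθ/2 = 2.361 m.
Hydraulic radius R = A/P = 0.8306/2.361 = 0.3518 m.
Manning's equation: Q = (1/n) A R^(2/3) S^(1/2) = (1/0.014) × 0.8306 × 0.3518^(2/3) × 0.0027^(1/2) = 1.54 m³/s.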